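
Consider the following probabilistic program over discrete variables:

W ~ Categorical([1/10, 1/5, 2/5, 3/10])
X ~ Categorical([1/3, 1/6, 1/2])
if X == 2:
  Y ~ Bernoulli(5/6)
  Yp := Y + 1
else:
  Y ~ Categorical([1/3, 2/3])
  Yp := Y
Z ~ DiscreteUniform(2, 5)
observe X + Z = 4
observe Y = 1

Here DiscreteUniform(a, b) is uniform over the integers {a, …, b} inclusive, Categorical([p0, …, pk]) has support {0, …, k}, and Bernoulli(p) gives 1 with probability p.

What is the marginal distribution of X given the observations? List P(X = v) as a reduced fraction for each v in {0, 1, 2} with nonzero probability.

P(X=0) = 8/27, P(X=1) = 4/27, P(X=2) = 5/9

Enumerate traces; 12 have nonzero weight after conditioning:
  (W=0, X=0, Y=1, Z=4) weight 1/180
  (W=0, X=1, Y=1, Z=3) weight 1/360
  (W=0, X=2, Y=1, Z=2) weight 1/96
  (W=1, X=0, Y=1, Z=4) weight 1/90
  (W=1, X=1, Y=1, Z=3) weight 1/180
  (W=1, X=2, Y=1, Z=2) weight 1/48
  (W=2, X=0, Y=1, Z=4) weight 1/45
  (W=2, X=1, Y=1, Z=3) weight 1/90
  … 4 more
Group by X:
  weight(X=0) = 1/18
  weight(X=1) = 1/36
  weight(X=2) = 5/48
Total weight = 1/18 + 1/36 + 5/48 = 3/16
P(X=0 | obs) = 1/18 / 3/16 = 8/27
P(X=1 | obs) = 1/36 / 3/16 = 4/27
P(X=2 | obs) = 5/48 / 3/16 = 5/9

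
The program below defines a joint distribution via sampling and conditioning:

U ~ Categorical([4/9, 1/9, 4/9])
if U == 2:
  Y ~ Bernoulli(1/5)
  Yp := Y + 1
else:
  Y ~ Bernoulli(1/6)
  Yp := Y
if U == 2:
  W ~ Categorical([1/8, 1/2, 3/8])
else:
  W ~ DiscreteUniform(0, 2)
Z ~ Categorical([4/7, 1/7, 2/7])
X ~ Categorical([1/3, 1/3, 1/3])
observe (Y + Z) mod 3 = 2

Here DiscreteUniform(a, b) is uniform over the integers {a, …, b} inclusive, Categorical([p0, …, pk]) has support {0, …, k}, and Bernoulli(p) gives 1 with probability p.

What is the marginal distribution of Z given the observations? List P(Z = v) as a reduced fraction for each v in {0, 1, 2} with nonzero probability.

Enumerate traces; 54 have nonzero weight after conditioning:
  (U=0, Y=0, W=0, Z=2, X=0) weight 20/1701
  (U=0, Y=0, W=0, Z=2, X=1) weight 20/1701
  (U=0, Y=0, W=0, Z=2, X=2) weight 20/1701
  (U=0, Y=0, W=1, Z=2, X=0) weight 20/1701
  (U=0, Y=0, W=1, Z=2, X=1) weight 20/1701
  (U=0, Y=0, W=1, Z=2, X=2) weight 20/1701
  (U=0, Y=0, W=2, Z=2, X=0) weight 20/1701
  (U=0, Y=0, W=2, Z=2, X=1) weight 20/1701
  (U=0, Y=1, W=0, Z=1, X=0) weight 2/1701
  … 45 more
Group by Z:
  weight(Z=1) = 7/270
  weight(Z=2) = 221/945
Total weight = 7/270 + 221/945 = 491/1890
P(Z=1 | obs) = 7/270 / 491/1890 = 49/491
P(Z=2 | obs) = 221/945 / 491/1890 = 442/491

P(Z=1) = 49/491, P(Z=2) = 442/491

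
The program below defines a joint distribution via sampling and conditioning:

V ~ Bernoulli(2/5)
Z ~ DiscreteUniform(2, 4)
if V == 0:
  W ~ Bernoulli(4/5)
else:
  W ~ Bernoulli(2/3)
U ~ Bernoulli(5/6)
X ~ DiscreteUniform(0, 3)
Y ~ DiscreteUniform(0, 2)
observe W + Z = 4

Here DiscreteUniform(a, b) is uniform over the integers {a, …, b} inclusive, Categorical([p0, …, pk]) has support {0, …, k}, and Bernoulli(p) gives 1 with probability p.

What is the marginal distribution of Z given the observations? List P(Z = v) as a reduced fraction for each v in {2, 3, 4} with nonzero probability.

P(Z=3) = 56/75, P(Z=4) = 19/75

Enumerate traces; 96 have nonzero weight after conditioning:
  (V=0, Z=3, W=1, U=0, X=0, Y=0) weight 1/450
  (V=0, Z=3, W=1, U=0, X=0, Y=1) weight 1/450
  (V=0, Z=3, W=1, U=0, X=0, Y=2) weight 1/450
  (V=0, Z=3, W=1, U=0, X=1, Y=0) weight 1/450
  (V=0, Z=3, W=1, U=0, X=1, Y=1) weight 1/450
  (V=0, Z=3, W=1, U=0, X=1, Y=2) weight 1/450
  (V=0, Z=3, W=1, U=0, X=2, Y=0) weight 1/450
  (V=0, Z=3, W=1, U=0, X=2, Y=1) weight 1/450
  (V=0, Z=4, W=0, U=0, X=0, Y=0) weight 1/1800
  … 87 more
Group by Z:
  weight(Z=3) = 56/225
  weight(Z=4) = 19/225
Total weight = 56/225 + 19/225 = 1/3
P(Z=3 | obs) = 56/225 / 1/3 = 56/75
P(Z=4 | obs) = 19/225 / 1/3 = 19/75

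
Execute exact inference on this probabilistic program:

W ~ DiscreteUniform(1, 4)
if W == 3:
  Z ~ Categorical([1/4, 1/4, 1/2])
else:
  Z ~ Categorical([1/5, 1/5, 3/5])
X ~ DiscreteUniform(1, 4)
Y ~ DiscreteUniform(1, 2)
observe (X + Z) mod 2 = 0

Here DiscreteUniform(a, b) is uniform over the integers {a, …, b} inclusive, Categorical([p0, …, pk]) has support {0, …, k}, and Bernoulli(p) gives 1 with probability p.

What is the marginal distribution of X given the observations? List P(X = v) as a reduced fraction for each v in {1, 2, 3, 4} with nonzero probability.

P(X=1) = 17/160, P(X=2) = 63/160, P(X=3) = 17/160, P(X=4) = 63/160

Enumerate traces; 48 have nonzero weight after conditioning:
  (W=1, Z=0, X=2, Y=1) weight 1/160
  (W=1, Z=0, X=2, Y=2) weight 1/160
  (W=1, Z=0, X=4, Y=1) weight 1/160
  (W=1, Z=0, X=4, Y=2) weight 1/160
  (W=1, Z=1, X=1, Y=1) weight 1/160
  (W=1, Z=1, X=1, Y=2) weight 1/160
  (W=1, Z=1, X=3, Y=1) weight 1/160
  (W=1, Z=1, X=3, Y=2) weight 1/160
  … 40 more
Group by X:
  weight(X=1) = 17/320
  weight(X=2) = 63/320
  weight(X=3) = 17/320
  weight(X=4) = 63/320
Total weight = 17/320 + 63/320 + 17/320 + 63/320 = 1/2
P(X=1 | obs) = 17/320 / 1/2 = 17/160
P(X=2 | obs) = 63/320 / 1/2 = 63/160
P(X=3 | obs) = 17/320 / 1/2 = 17/160
P(X=4 | obs) = 63/320 / 1/2 = 63/160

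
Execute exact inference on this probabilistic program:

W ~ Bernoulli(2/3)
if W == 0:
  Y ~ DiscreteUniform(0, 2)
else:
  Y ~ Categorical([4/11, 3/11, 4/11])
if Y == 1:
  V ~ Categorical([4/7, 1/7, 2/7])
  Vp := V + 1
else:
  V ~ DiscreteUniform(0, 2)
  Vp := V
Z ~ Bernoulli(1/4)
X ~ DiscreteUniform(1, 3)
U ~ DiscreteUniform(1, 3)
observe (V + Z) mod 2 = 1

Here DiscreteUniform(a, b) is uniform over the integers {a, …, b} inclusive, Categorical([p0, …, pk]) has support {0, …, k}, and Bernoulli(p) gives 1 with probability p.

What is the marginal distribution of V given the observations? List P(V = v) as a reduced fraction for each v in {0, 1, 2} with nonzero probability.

Enumerate traces; 162 have nonzero weight after conditioning:
  (W=0, Y=0, V=0, Z=1, X=1, U=1) weight 1/972
  (W=0, Y=0, V=0, Z=1, X=1, U=2) weight 1/972
  (W=0, Y=0, V=0, Z=1, X=1, U=3) weight 1/972
  (W=0, Y=0, V=0, Z=1, X=2, U=1) weight 1/972
  (W=0, Y=0, V=0, Z=1, X=2, U=2) weight 1/972
  (W=0, Y=0, V=0, Z=1, X=2, U=3) weight 1/972
  (W=0, Y=0, V=0, Z=1, X=3, U=1) weight 1/972
  (W=0, Y=0, V=0, Z=1, X=3, U=2) weight 1/972
  (W=0, Y=0, V=1, Z=0, X=1, U=1) weight 1/324
  (W=0, Y=0, V=2, Z=1, X=1, U=1) weight 1/972
  … 152 more
Group by V:
  weight(V=0) = 419/4158
  weight(V=1) = 577/2772
  weight(V=2) = 166/2079
Total weight = 419/4158 + 577/2772 + 166/2079 = 3233/8316
P(V=0 | obs) = 419/4158 / 3233/8316 = 838/3233
P(V=1 | obs) = 577/2772 / 3233/8316 = 1731/3233
P(V=2 | obs) = 166/2079 / 3233/8316 = 664/3233

P(V=0) = 838/3233, P(V=1) = 1731/3233, P(V=2) = 664/3233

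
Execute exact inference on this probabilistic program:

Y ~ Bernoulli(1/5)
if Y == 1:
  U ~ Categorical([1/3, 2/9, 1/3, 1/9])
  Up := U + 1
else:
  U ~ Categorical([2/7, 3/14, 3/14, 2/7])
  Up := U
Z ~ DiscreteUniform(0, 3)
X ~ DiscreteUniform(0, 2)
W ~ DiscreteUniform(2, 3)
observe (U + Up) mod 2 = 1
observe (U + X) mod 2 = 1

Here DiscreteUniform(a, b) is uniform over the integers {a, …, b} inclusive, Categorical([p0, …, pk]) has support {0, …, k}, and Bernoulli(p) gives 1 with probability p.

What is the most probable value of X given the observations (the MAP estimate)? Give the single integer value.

argmax_v P(X = v | obs) = 1

Enumerate traces; 48 have nonzero weight after conditioning:
  (Y=1, U=0, Z=0, X=1, W=2) weight 1/360
  (Y=1, U=0, Z=0, X=1, W=3) weight 1/360
  (Y=1, U=0, Z=1, X=1, W=2) weight 1/360
  (Y=1, U=0, Z=1, X=1, W=3) weight 1/360
  (Y=1, U=0, Z=2, X=1, W=2) weight 1/360
  (Y=1, U=0, Z=2, X=1, W=3) weight 1/360
  (Y=1, U=0, Z=3, X=1, W=2) weight 1/360
  (Y=1, U=0, Z=3, X=1, W=3) weight 1/360
  (Y=1, U=1, Z=0, X=0, W=2) weight 1/540
  (Y=1, U=1, Z=0, X=2, W=2) weight 1/540
  … 38 more
Group by X:
  weight(X=0) = 1/45
  weight(X=1) = 2/45
  weight(X=2) = 1/45
Total weight = 1/45 + 2/45 + 1/45 = 4/45
P(X=0 | obs) = 1/45 / 4/45 = 1/4
P(X=1 | obs) = 2/45 / 4/45 = 1/2
P(X=2 | obs) = 1/45 / 4/45 = 1/4
argmax = 1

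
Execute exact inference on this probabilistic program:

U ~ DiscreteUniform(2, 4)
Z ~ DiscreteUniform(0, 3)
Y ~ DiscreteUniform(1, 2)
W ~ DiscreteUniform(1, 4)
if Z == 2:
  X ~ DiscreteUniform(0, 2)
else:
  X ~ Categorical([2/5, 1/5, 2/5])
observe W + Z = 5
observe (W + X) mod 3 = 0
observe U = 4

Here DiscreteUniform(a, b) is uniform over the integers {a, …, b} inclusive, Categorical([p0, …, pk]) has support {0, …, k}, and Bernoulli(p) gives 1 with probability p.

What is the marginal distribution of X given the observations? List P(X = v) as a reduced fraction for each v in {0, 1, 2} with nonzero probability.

P(X=0) = 5/14, P(X=1) = 3/14, P(X=2) = 3/7

Enumerate traces; 6 have nonzero weight after conditioning:
  (U=4, Z=1, Y=1, W=4, X=2) weight 1/240
  (U=4, Z=1, Y=2, W=4, X=2) weight 1/240
  (U=4, Z=2, Y=1, W=3, X=0) weight 1/288
  (U=4, Z=2, Y=2, W=3, X=0) weight 1/288
  (U=4, Z=3, Y=1, W=2, X=1) weight 1/480
  (U=4, Z=3, Y=2, W=2, X=1) weight 1/480
Group by X:
  weight(X=0) = 1/144
  weight(X=1) = 1/240
  weight(X=2) = 1/120
Total weight = 1/144 + 1/240 + 1/120 = 7/360
P(X=0 | obs) = 1/144 / 7/360 = 5/14
P(X=1 | obs) = 1/240 / 7/360 = 3/14
P(X=2 | obs) = 1/120 / 7/360 = 3/7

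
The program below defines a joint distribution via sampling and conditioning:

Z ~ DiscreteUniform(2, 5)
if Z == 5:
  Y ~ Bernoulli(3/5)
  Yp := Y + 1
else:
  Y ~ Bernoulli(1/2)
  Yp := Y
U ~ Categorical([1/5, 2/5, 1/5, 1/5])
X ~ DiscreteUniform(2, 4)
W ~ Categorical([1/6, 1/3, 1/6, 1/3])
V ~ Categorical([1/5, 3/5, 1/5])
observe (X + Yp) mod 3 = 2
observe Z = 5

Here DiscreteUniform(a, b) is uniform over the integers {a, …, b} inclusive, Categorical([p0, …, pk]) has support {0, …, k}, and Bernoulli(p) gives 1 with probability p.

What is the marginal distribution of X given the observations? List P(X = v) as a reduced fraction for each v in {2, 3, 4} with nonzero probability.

P(X=3) = 3/5, P(X=4) = 2/5

Enumerate traces; 96 have nonzero weight after conditioning:
  (Z=5, Y=0, U=0, X=4, W=0, V=0) weight 1/4500
  (Z=5, Y=0, U=0, X=4, W=0, V=1) weight 1/1500
  (Z=5, Y=0, U=0, X=4, W=0, V=2) weight 1/4500
  (Z=5, Y=0, U=0, X=4, W=1, V=0) weight 1/2250
  (Z=5, Y=0, U=0, X=4, W=1, V=1) weight 1/750
  (Z=5, Y=0, U=0, X=4, W=1, V=2) weight 1/2250
  (Z=5, Y=0, U=0, X=4, W=2, V=0) weight 1/4500
  (Z=5, Y=0, U=0, X=4, W=2, V=1) weight 1/1500
  (Z=5, Y=1, U=0, X=3, W=0, V=0) weight 1/3000
  … 87 more
Group by X:
  weight(X=3) = 1/20
  weight(X=4) = 1/30
Total weight = 1/20 + 1/30 = 1/12
P(X=3 | obs) = 1/20 / 1/12 = 3/5
P(X=4 | obs) = 1/30 / 1/12 = 2/5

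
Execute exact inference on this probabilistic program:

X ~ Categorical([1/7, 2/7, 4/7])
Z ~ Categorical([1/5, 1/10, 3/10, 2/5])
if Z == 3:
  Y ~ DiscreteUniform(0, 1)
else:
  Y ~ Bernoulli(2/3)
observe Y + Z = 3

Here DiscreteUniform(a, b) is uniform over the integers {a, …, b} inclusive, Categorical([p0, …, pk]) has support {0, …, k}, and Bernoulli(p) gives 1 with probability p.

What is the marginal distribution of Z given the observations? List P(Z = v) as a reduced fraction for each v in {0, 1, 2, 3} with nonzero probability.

P(Z=2) = 1/2, P(Z=3) = 1/2

Enumerate traces; 6 have nonzero weight after conditioning:
  (X=0, Z=2, Y=1) weight 1/35
  (X=0, Z=3, Y=0) weight 1/35
  (X=1, Z=2, Y=1) weight 2/35
  (X=1, Z=3, Y=0) weight 2/35
  (X=2, Z=2, Y=1) weight 4/35
  (X=2, Z=3, Y=0) weight 4/35
Group by Z:
  weight(Z=2) = 1/5
  weight(Z=3) = 1/5
Total weight = 1/5 + 1/5 = 2/5
P(Z=2 | obs) = 1/5 / 2/5 = 1/2
P(Z=3 | obs) = 1/5 / 2/5 = 1/2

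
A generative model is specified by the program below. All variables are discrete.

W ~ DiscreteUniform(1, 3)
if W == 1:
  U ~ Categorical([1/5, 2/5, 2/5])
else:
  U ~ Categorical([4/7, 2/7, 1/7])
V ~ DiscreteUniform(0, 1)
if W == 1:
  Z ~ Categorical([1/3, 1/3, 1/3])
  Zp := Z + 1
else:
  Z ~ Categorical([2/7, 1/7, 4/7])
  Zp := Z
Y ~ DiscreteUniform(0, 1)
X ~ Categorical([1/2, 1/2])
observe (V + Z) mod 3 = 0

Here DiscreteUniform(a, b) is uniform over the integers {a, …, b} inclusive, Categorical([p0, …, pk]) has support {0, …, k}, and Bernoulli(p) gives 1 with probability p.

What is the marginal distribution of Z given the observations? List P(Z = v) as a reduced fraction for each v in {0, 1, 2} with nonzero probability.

Enumerate traces; 72 have nonzero weight after conditioning:
  (W=1, U=0, V=0, Z=0, Y=0, X=0) weight 1/360
  (W=1, U=0, V=0, Z=0, Y=0, X=1) weight 1/360
  (W=1, U=0, V=0, Z=0, Y=1, X=0) weight 1/360
  (W=1, U=0, V=0, Z=0, Y=1, X=1) weight 1/360
  (W=1, U=0, V=1, Z=2, Y=0, X=0) weight 1/360
  (W=1, U=0, V=1, Z=2, Y=0, X=1) weight 1/360
  (W=1, U=0, V=1, Z=2, Y=1, X=0) weight 1/360
  (W=1, U=0, V=1, Z=2, Y=1, X=1) weight 1/360
  … 64 more
Group by Z:
  weight(Z=0) = 19/126
  weight(Z=2) = 31/126
Total weight = 19/126 + 31/126 = 25/63
P(Z=0 | obs) = 19/126 / 25/63 = 19/50
P(Z=2 | obs) = 31/126 / 25/63 = 31/50

P(Z=0) = 19/50, P(Z=2) = 31/50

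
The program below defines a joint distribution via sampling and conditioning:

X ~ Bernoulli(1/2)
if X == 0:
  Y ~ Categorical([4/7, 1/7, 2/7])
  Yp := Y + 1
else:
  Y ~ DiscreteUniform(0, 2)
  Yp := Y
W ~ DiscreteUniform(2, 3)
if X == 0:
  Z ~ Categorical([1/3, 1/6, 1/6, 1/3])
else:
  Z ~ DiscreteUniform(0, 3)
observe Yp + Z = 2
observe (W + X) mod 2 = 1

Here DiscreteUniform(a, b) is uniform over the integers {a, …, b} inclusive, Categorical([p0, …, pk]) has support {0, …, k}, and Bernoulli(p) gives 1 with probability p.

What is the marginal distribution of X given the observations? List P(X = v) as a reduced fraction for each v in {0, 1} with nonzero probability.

P(X=0) = 4/11, P(X=1) = 7/11

Enumerate traces; 5 have nonzero weight after conditioning:
  (X=0, Y=0, W=3, Z=1) weight 1/42
  (X=0, Y=1, W=3, Z=0) weight 1/84
  (X=1, Y=0, W=2, Z=2) weight 1/48
  (X=1, Y=1, W=2, Z=1) weight 1/48
  (X=1, Y=2, W=2, Z=0) weight 1/48
Group by X:
  weight(X=0) = 1/28
  weight(X=1) = 1/16
Total weight = 1/28 + 1/16 = 11/112
P(X=0 | obs) = 1/28 / 11/112 = 4/11
P(X=1 | obs) = 1/16 / 11/112 = 7/11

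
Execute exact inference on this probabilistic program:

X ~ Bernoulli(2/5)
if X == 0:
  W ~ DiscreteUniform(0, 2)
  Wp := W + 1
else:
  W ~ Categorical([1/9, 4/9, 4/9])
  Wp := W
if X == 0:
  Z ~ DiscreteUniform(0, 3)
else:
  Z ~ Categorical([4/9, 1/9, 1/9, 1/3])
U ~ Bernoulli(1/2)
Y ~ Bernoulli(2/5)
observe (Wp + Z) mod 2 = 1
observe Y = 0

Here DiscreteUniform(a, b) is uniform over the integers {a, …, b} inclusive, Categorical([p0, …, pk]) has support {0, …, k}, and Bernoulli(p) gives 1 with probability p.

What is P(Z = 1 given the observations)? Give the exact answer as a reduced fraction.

Enumerate traces; 24 have nonzero weight after conditioning:
  (X=0, W=0, Z=0, U=0, Y=0) weight 3/200
  (X=0, W=0, Z=0, U=1, Y=0) weight 3/200
  (X=0, W=0, Z=2, U=0, Y=0) weight 3/200
  (X=0, W=0, Z=2, U=1, Y=0) weight 3/200
  (X=0, W=1, Z=1, U=0, Y=0) weight 3/200
  (X=0, W=1, Z=1, U=1, Y=0) weight 3/200
  (X=0, W=1, Z=3, U=0, Y=0) weight 3/200
  (X=0, W=1, Z=3, U=1, Y=0) weight 3/200
  … 16 more
Group by Z:
  weight(Z=0) = 29/270
  weight(Z=1) = 121/2700
  weight(Z=2) = 97/1350
  weight(Z=3) = 67/900
Total weight = 29/270 + 121/2700 + 97/1350 + 67/900 = 403/1350
P(Z=0 | obs) = 29/270 / 403/1350 = 145/403
P(Z=1 | obs) = 121/2700 / 403/1350 = 121/806
P(Z=2 | obs) = 97/1350 / 403/1350 = 97/403
P(Z=3 | obs) = 67/900 / 403/1350 = 201/806

P(Z = 1 | obs) = 121/806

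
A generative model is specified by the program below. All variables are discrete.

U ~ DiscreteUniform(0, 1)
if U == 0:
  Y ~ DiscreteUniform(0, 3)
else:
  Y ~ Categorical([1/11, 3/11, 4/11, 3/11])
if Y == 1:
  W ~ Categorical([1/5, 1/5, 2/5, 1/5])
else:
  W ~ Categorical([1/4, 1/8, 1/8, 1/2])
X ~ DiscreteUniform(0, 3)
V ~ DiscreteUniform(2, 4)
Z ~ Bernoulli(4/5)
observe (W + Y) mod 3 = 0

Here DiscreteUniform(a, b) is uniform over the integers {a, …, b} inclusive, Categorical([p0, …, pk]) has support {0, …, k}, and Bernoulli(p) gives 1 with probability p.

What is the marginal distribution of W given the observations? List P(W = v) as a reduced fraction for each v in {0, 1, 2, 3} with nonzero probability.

Enumerate traces; 288 have nonzero weight after conditioning:
  (U=0, Y=0, W=0, X=0, V=2, Z=0) weight 1/1920
  (U=0, Y=0, W=0, X=0, V=2, Z=1) weight 1/480
  (U=0, Y=0, W=0, X=0, V=3, Z=0) weight 1/1920
  (U=0, Y=0, W=0, X=0, V=3, Z=1) weight 1/480
  (U=0, Y=0, W=0, X=0, V=4, Z=0) weight 1/1920
  (U=0, Y=0, W=0, X=0, V=4, Z=1) weight 1/480
  (U=0, Y=0, W=0, X=1, V=2, Z=0) weight 1/1920
  (U=0, Y=0, W=0, X=1, V=2, Z=1) weight 1/480
  (U=0, Y=0, W=3, X=0, V=2, Z=0) weight 1/960
  (U=0, Y=1, W=2, X=0, V=2, Z=0) weight 1/1200
  … 278 more
Group by W:
  weight(W=0) = 19/176
  weight(W=1) = 27/704
  weight(W=2) = 23/220
  weight(W=3) = 19/88
Total weight = 19/176 + 27/704 + 23/220 + 19/88 = 1643/3520
P(W=0 | obs) = 19/176 / 1643/3520 = 380/1643
P(W=1 | obs) = 27/704 / 1643/3520 = 135/1643
P(W=2 | obs) = 23/220 / 1643/3520 = 368/1643
P(W=3 | obs) = 19/88 / 1643/3520 = 760/1643

P(W=0) = 380/1643, P(W=1) = 135/1643, P(W=2) = 368/1643, P(W=3) = 760/1643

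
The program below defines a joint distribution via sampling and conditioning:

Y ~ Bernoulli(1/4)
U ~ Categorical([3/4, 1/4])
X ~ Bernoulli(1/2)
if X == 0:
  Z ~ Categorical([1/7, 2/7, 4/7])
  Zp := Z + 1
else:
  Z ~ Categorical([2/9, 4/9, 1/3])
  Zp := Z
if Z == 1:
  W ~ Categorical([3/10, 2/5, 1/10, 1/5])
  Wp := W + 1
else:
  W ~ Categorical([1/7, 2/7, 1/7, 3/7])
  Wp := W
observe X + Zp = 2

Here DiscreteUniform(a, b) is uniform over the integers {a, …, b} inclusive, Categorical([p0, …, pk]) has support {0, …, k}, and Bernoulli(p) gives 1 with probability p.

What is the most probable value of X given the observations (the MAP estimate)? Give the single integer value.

Enumerate traces; 32 have nonzero weight after conditioning:
  (Y=0, U=0, X=0, Z=1, W=0) weight 27/1120
  (Y=0, U=0, X=0, Z=1, W=1) weight 9/280
  (Y=0, U=0, X=0, Z=1, W=2) weight 9/1120
  (Y=0, U=0, X=0, Z=1, W=3) weight 9/560
  (Y=0, U=0, X=1, Z=1, W=0) weight 3/80
  (Y=0, U=0, X=1, Z=1, W=1) weight 1/20
  (Y=0, U=0, X=1, Z=1, W=2) weight 1/80
  (Y=0, U=0, X=1, Z=1, W=3) weight 1/40
  … 24 more
Group by X:
  weight(X=0) = 1/7
  weight(X=1) = 2/9
Total weight = 1/7 + 2/9 = 23/63
P(X=0 | obs) = 1/7 / 23/63 = 9/23
P(X=1 | obs) = 2/9 / 23/63 = 14/23
argmax = 1

argmax_v P(X = v | obs) = 1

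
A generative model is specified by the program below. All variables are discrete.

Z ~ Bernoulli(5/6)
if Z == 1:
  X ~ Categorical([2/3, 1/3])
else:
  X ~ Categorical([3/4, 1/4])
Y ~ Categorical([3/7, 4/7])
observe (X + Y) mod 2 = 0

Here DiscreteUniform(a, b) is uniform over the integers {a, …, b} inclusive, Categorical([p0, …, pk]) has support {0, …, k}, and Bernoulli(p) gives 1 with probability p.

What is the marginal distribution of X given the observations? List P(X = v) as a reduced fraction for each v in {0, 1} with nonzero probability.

Enumerate traces; 4 have nonzero weight after conditioning:
  (Z=0, X=0, Y=0) weight 3/56
  (Z=0, X=1, Y=1) weight 1/42
  (Z=1, X=0, Y=0) weight 5/21
  (Z=1, X=1, Y=1) weight 10/63
Group by X:
  weight(X=0) = 7/24
  weight(X=1) = 23/126
Total weight = 7/24 + 23/126 = 239/504
P(X=0 | obs) = 7/24 / 239/504 = 147/239
P(X=1 | obs) = 23/126 / 239/504 = 92/239

P(X=0) = 147/239, P(X=1) = 92/239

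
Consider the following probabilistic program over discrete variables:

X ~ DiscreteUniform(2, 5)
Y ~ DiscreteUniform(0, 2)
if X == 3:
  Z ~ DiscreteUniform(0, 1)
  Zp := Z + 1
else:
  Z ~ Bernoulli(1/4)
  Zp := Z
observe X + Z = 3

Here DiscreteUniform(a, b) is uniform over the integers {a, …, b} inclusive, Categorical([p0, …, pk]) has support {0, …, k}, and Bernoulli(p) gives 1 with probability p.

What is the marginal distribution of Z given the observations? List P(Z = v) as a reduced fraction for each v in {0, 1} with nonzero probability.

Enumerate traces; 6 have nonzero weight after conditioning:
  (X=2, Y=0, Z=1) weight 1/48
  (X=2, Y=1, Z=1) weight 1/48
  (X=2, Y=2, Z=1) weight 1/48
  (X=3, Y=0, Z=0) weight 1/24
  (X=3, Y=1, Z=0) weight 1/24
  (X=3, Y=2, Z=0) weight 1/24
Group by Z:
  weight(Z=0) = 1/8
  weight(Z=1) = 1/16
Total weight = 1/8 + 1/16 = 3/16
P(Z=0 | obs) = 1/8 / 3/16 = 2/3
P(Z=1 | obs) = 1/16 / 3/16 = 1/3

P(Z=0) = 2/3, P(Z=1) = 1/3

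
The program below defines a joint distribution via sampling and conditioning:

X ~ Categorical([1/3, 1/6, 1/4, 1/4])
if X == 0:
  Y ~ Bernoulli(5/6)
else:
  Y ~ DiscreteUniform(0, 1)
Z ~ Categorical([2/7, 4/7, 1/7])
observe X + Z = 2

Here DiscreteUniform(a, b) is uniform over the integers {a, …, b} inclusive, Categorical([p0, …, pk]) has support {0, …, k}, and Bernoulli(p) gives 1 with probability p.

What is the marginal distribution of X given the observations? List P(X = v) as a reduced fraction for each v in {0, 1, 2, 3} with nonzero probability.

P(X=0) = 2/9, P(X=1) = 4/9, P(X=2) = 1/3

Enumerate traces; 6 have nonzero weight after conditioning:
  (X=0, Y=0, Z=2) weight 1/126
  (X=0, Y=1, Z=2) weight 5/126
  (X=1, Y=0, Z=1) weight 1/21
  (X=1, Y=1, Z=1) weight 1/21
  (X=2, Y=0, Z=0) weight 1/28
  (X=2, Y=1, Z=0) weight 1/28
Group by X:
  weight(X=0) = 1/21
  weight(X=1) = 2/21
  weight(X=2) = 1/14
Total weight = 1/21 + 2/21 + 1/14 = 3/14
P(X=0 | obs) = 1/21 / 3/14 = 2/9
P(X=1 | obs) = 2/21 / 3/14 = 4/9
P(X=2 | obs) = 1/14 / 3/14 = 1/3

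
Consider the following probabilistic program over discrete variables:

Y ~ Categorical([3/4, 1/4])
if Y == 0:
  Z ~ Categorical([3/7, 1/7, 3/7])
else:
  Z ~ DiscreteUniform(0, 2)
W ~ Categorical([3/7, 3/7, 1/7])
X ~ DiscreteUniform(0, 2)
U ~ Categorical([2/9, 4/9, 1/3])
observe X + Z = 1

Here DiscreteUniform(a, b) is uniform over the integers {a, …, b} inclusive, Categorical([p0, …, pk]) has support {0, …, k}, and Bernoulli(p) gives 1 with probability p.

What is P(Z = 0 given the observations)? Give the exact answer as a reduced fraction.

P(Z = 0 | obs) = 17/25

Enumerate traces; 36 have nonzero weight after conditioning:
  (Y=0, Z=0, W=0, X=1, U=0) weight 1/98
  (Y=0, Z=0, W=0, X=1, U=1) weight 1/49
  (Y=0, Z=0, W=0, X=1, U=2) weight 3/196
  (Y=0, Z=0, W=1, X=1, U=0) weight 1/98
  (Y=0, Z=0, W=1, X=1, U=1) weight 1/49
  (Y=0, Z=0, W=1, X=1, U=2) weight 3/196
  (Y=0, Z=0, W=2, X=1, U=0) weight 1/294
  (Y=0, Z=0, W=2, X=1, U=1) weight 1/147
  (Y=0, Z=1, W=0, X=0, U=0) weight 1/294
  … 27 more
Group by Z:
  weight(Z=0) = 17/126
  weight(Z=1) = 4/63
Total weight = 17/126 + 4/63 = 25/126
P(Z=0 | obs) = 17/126 / 25/126 = 17/25
P(Z=1 | obs) = 4/63 / 25/126 = 8/25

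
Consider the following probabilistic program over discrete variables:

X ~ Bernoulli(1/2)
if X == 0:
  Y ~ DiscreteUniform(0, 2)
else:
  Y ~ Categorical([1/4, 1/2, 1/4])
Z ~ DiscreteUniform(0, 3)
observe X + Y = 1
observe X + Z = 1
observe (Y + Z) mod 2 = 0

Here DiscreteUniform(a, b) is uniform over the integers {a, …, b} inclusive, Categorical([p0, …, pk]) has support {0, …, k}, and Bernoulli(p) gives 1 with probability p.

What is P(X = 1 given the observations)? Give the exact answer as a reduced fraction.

Enumerate traces; 2 have nonzero weight after conditioning:
  (X=0, Y=1, Z=1) weight 1/24
  (X=1, Y=0, Z=0) weight 1/32
Group by X:
  weight(X=0) = 1/24
  weight(X=1) = 1/32
Total weight = 1/24 + 1/32 = 7/96
P(X=0 | obs) = 1/24 / 7/96 = 4/7
P(X=1 | obs) = 1/32 / 7/96 = 3/7

P(X = 1 | obs) = 3/7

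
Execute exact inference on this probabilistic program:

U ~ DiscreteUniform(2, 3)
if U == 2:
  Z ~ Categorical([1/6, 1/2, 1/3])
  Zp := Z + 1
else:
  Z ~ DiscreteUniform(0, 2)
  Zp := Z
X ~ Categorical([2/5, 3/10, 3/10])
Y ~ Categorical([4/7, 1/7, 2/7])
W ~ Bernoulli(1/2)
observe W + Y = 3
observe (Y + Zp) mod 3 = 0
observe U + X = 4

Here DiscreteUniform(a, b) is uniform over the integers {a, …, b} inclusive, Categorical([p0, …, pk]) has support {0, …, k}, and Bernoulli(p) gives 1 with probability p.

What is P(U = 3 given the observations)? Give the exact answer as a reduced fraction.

P(U = 3 | obs) = 2/3

Enumerate traces; 2 have nonzero weight after conditioning:
  (U=2, Z=0, X=2, Y=2, W=1) weight 1/280
  (U=3, Z=1, X=1, Y=2, W=1) weight 1/140
Group by U:
  weight(U=2) = 1/280
  weight(U=3) = 1/140
Total weight = 1/280 + 1/140 = 3/280
P(U=2 | obs) = 1/280 / 3/280 = 1/3
P(U=3 | obs) = 1/140 / 3/280 = 2/3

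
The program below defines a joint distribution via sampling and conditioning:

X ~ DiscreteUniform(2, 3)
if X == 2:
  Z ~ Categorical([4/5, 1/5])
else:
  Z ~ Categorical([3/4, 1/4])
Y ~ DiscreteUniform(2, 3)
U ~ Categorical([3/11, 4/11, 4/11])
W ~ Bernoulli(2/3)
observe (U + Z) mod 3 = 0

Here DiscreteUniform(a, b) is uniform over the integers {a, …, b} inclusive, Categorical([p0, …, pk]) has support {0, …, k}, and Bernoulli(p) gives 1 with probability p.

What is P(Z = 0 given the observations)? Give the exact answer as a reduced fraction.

P(Z = 0 | obs) = 31/43

Enumerate traces; 16 have nonzero weight after conditioning:
  (X=2, Z=0, Y=2, U=0, W=0) weight 1/55
  (X=2, Z=0, Y=2, U=0, W=1) weight 2/55
  (X=2, Z=0, Y=3, U=0, W=0) weight 1/55
  (X=2, Z=0, Y=3, U=0, W=1) weight 2/55
  (X=2, Z=1, Y=2, U=2, W=0) weight 1/165
  (X=2, Z=1, Y=2, U=2, W=1) weight 2/165
  (X=2, Z=1, Y=3, U=2, W=0) weight 1/165
  (X=2, Z=1, Y=3, U=2, W=1) weight 2/165
  … 8 more
Group by Z:
  weight(Z=0) = 93/440
  weight(Z=1) = 9/110
Total weight = 93/440 + 9/110 = 129/440
P(Z=0 | obs) = 93/440 / 129/440 = 31/43
P(Z=1 | obs) = 9/110 / 129/440 = 12/43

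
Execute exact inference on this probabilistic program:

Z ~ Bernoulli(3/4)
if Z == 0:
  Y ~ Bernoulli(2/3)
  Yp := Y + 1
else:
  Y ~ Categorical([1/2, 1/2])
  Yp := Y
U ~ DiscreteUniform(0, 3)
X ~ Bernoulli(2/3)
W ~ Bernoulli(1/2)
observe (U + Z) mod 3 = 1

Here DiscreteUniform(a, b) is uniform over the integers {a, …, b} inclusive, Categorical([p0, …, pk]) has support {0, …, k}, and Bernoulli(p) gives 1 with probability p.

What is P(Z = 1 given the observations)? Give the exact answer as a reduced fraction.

Enumerate traces; 24 have nonzero weight after conditioning:
  (Z=0, Y=0, U=1, X=0, W=0) weight 1/288
  (Z=0, Y=0, U=1, X=0, W=1) weight 1/288
  (Z=0, Y=0, U=1, X=1, W=0) weight 1/144
  (Z=0, Y=0, U=1, X=1, W=1) weight 1/144
  (Z=0, Y=1, U=1, X=0, W=0) weight 1/144
  (Z=0, Y=1, U=1, X=0, W=1) weight 1/144
  (Z=0, Y=1, U=1, X=1, W=0) weight 1/72
  (Z=0, Y=1, U=1, X=1, W=1) weight 1/72
  (Z=1, Y=0, U=0, X=0, W=0) weight 1/64
  … 15 more
Group by Z:
  weight(Z=0) = 1/16
  weight(Z=1) = 3/8
Total weight = 1/16 + 3/8 = 7/16
P(Z=0 | obs) = 1/16 / 7/16 = 1/7
P(Z=1 | obs) = 3/8 / 7/16 = 6/7

P(Z = 1 | obs) = 6/7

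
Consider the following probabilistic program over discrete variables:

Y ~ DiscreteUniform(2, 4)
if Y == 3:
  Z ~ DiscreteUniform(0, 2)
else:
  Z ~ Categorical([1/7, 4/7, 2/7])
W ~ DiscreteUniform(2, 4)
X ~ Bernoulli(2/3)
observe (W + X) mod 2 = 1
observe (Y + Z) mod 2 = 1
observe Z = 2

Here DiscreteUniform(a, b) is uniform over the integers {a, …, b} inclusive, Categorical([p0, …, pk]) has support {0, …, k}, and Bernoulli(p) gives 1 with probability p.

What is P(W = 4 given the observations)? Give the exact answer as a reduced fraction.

Enumerate traces; 3 have nonzero weight after conditioning:
  (Y=3, Z=2, W=2, X=1) weight 2/81
  (Y=3, Z=2, W=3, X=0) weight 1/81
  (Y=3, Z=2, W=4, X=1) weight 2/81
Group by W:
  weight(W=2) = 2/81
  weight(W=3) = 1/81
  weight(W=4) = 2/81
Total weight = 2/81 + 1/81 + 2/81 = 5/81
P(W=2 | obs) = 2/81 / 5/81 = 2/5
P(W=3 | obs) = 1/81 / 5/81 = 1/5
P(W=4 | obs) = 2/81 / 5/81 = 2/5

P(W = 4 | obs) = 2/5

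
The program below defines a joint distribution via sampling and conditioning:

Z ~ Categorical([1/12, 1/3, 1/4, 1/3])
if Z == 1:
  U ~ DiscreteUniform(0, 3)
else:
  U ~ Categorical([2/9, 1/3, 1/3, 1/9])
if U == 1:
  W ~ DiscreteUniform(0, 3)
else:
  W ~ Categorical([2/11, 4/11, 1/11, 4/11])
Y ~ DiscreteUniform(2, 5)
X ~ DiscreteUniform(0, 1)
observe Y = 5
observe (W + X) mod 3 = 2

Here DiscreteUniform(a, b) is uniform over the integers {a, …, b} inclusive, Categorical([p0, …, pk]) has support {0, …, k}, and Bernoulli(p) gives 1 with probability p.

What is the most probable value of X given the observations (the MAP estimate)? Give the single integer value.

Enumerate traces; 32 have nonzero weight after conditioning:
  (Z=0, U=0, W=1, Y=5, X=1) weight 1/1188
  (Z=0, U=0, W=2, Y=5, X=0) weight 1/4752
  (Z=0, U=1, W=1, Y=5, X=1) weight 1/1152
  (Z=0, U=1, W=2, Y=5, X=0) weight 1/1152
  (Z=0, U=2, W=1, Y=5, X=1) weight 1/792
  (Z=0, U=2, W=2, Y=5, X=0) weight 1/3168
  (Z=0, U=3, W=1, Y=5, X=1) weight 1/2376
  (Z=0, U=3, W=2, Y=5, X=0) weight 1/9504
  … 24 more
Group by X:
  weight(X=0) = 221/12672
  weight(X=1) = 521/12672
Total weight = 221/12672 + 521/12672 = 371/6336
P(X=0 | obs) = 221/12672 / 371/6336 = 221/742
P(X=1 | obs) = 521/12672 / 371/6336 = 521/742
argmax = 1

argmax_v P(X = v | obs) = 1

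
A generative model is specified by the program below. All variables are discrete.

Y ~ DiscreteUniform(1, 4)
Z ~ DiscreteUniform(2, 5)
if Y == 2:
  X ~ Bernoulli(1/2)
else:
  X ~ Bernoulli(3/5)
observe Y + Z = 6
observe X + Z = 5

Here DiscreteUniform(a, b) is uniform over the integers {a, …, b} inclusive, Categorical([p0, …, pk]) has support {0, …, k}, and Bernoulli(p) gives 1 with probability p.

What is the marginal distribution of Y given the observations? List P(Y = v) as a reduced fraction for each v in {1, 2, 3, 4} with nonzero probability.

Enumerate traces; 2 have nonzero weight after conditioning:
  (Y=1, Z=5, X=0) weight 1/40
  (Y=2, Z=4, X=1) weight 1/32
Group by Y:
  weight(Y=1) = 1/40
  weight(Y=2) = 1/32
Total weight = 1/40 + 1/32 = 9/160
P(Y=1 | obs) = 1/40 / 9/160 = 4/9
P(Y=2 | obs) = 1/32 / 9/160 = 5/9

P(Y=1) = 4/9, P(Y=2) = 5/9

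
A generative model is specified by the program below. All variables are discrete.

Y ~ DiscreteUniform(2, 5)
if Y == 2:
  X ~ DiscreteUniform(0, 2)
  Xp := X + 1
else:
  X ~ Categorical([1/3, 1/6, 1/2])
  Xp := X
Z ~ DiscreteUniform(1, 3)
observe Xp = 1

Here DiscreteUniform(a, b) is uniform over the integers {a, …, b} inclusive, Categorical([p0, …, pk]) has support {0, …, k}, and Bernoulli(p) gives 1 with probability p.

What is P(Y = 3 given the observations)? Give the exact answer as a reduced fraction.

P(Y = 3 | obs) = 1/5

Enumerate traces; 12 have nonzero weight after conditioning:
  (Y=2, X=0, Z=1) weight 1/36
  (Y=2, X=0, Z=2) weight 1/36
  (Y=2, X=0, Z=3) weight 1/36
  (Y=3, X=1, Z=1) weight 1/72
  (Y=3, X=1, Z=2) weight 1/72
  (Y=3, X=1, Z=3) weight 1/72
  (Y=4, X=1, Z=1) weight 1/72
  (Y=4, X=1, Z=2) weight 1/72
  (Y=5, X=1, Z=1) weight 1/72
  … 3 more
Group by Y:
  weight(Y=2) = 1/12
  weight(Y=3) = 1/24
  weight(Y=4) = 1/24
  weight(Y=5) = 1/24
Total weight = 1/12 + 1/24 + 1/24 + 1/24 = 5/24
P(Y=2 | obs) = 1/12 / 5/24 = 2/5
P(Y=3 | obs) = 1/24 / 5/24 = 1/5
P(Y=4 | obs) = 1/24 / 5/24 = 1/5
P(Y=5 | obs) = 1/24 / 5/24 = 1/5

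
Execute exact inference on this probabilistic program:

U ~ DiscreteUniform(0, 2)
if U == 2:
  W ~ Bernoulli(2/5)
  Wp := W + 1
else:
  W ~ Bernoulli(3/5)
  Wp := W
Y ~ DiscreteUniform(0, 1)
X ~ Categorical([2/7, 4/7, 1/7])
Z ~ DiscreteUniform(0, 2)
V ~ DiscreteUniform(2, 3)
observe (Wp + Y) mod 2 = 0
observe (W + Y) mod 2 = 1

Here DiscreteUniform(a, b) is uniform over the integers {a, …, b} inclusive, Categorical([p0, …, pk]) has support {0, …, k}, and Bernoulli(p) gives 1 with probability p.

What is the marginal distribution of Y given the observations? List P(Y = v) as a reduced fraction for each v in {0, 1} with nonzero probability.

P(Y=0) = 2/5, P(Y=1) = 3/5

Enumerate traces; 36 have nonzero weight after conditioning:
  (U=2, W=0, Y=1, X=0, Z=0, V=2) weight 1/210
  (U=2, W=0, Y=1, X=0, Z=0, V=3) weight 1/210
  (U=2, W=0, Y=1, X=0, Z=1, V=2) weight 1/210
  (U=2, W=0, Y=1, X=0, Z=1, V=3) weight 1/210
  (U=2, W=0, Y=1, X=0, Z=2, V=2) weight 1/210
  (U=2, W=0, Y=1, X=0, Z=2, V=3) weight 1/210
  (U=2, W=0, Y=1, X=1, Z=0, V=2) weight 1/105
  (U=2, W=0, Y=1, X=1, Z=0, V=3) weight 1/105
  (U=2, W=1, Y=0, X=0, Z=0, V=2) weight 1/315
  … 27 more
Group by Y:
  weight(Y=0) = 1/15
  weight(Y=1) = 1/10
Total weight = 1/15 + 1/10 = 1/6
P(Y=0 | obs) = 1/15 / 1/6 = 2/5
P(Y=1 | obs) = 1/10 / 1/6 = 3/5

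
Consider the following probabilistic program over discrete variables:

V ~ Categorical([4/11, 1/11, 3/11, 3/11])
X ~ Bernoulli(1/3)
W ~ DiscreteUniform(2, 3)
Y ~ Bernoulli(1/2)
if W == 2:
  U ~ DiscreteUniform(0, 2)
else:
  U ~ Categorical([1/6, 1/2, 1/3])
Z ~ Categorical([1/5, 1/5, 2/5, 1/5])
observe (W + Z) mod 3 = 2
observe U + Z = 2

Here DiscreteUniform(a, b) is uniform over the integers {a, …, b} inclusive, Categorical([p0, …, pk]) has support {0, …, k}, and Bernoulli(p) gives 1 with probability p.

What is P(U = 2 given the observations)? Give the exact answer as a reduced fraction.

Enumerate traces; 32 have nonzero weight after conditioning:
  (V=0, X=0, W=2, Y=0, U=2, Z=0) weight 2/495
  (V=0, X=0, W=2, Y=1, U=2, Z=0) weight 2/495
  (V=0, X=0, W=3, Y=0, U=0, Z=2) weight 2/495
  (V=0, X=0, W=3, Y=1, U=0, Z=2) weight 2/495
  (V=0, X=1, W=2, Y=0, U=2, Z=0) weight 1/495
  (V=0, X=1, W=2, Y=1, U=2, Z=0) weight 1/495
  (V=0, X=1, W=3, Y=0, U=0, Z=2) weight 1/495
  (V=0, X=1, W=3, Y=1, U=0, Z=2) weight 1/495
  … 24 more
Group by U:
  weight(U=0) = 1/30
  weight(U=2) = 1/30
Total weight = 1/30 + 1/30 = 1/15
P(U=0 | obs) = 1/30 / 1/15 = 1/2
P(U=2 | obs) = 1/30 / 1/15 = 1/2

P(U = 2 | obs) = 1/2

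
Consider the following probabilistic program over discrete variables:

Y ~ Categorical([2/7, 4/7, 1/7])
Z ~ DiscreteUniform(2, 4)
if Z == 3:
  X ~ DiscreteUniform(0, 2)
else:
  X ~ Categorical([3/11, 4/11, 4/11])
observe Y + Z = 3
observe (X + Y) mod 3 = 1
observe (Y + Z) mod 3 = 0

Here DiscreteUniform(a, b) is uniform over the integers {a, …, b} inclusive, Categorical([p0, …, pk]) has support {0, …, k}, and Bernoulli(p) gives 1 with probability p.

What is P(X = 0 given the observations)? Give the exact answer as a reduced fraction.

Enumerate traces; 2 have nonzero weight after conditioning:
  (Y=0, Z=3, X=1) weight 2/63
  (Y=1, Z=2, X=0) weight 4/77
Group by X:
  weight(X=0) = 4/77
  weight(X=1) = 2/63
Total weight = 4/77 + 2/63 = 58/693
P(X=0 | obs) = 4/77 / 58/693 = 18/29
P(X=1 | obs) = 2/63 / 58/693 = 11/29

P(X = 0 | obs) = 18/29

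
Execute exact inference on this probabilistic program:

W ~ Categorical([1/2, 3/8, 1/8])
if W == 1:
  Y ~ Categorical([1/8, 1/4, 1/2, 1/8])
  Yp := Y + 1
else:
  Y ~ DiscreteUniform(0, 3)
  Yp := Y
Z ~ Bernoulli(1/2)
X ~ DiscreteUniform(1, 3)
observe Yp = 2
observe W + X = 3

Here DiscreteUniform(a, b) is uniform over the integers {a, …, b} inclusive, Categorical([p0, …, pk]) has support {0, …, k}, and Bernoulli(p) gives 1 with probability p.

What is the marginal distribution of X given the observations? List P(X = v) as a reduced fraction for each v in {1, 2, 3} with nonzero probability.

Enumerate traces; 6 have nonzero weight after conditioning:
  (W=0, Y=2, Z=0, X=3) weight 1/48
  (W=0, Y=2, Z=1, X=3) weight 1/48
  (W=1, Y=1, Z=0, X=2) weight 1/64
  (W=1, Y=1, Z=1, X=2) weight 1/64
  (W=2, Y=2, Z=0, X=1) weight 1/192
  (W=2, Y=2, Z=1, X=1) weight 1/192
Group by X:
  weight(X=1) = 1/96
  weight(X=2) = 1/32
  weight(X=3) = 1/24
Total weight = 1/96 + 1/32 + 1/24 = 1/12
P(X=1 | obs) = 1/96 / 1/12 = 1/8
P(X=2 | obs) = 1/32 / 1/12 = 3/8
P(X=3 | obs) = 1/24 / 1/12 = 1/2

P(X=1) = 1/8, P(X=2) = 3/8, P(X=3) = 1/2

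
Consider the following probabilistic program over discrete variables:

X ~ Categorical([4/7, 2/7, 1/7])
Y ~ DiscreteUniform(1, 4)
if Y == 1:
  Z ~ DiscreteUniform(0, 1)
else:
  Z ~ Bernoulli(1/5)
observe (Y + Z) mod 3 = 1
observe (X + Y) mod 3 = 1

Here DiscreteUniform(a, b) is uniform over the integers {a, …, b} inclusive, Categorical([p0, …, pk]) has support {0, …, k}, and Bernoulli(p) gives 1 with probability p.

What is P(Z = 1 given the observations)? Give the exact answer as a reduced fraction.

Enumerate traces; 3 have nonzero weight after conditioning:
  (X=0, Y=1, Z=0) weight 1/14
  (X=0, Y=4, Z=0) weight 4/35
  (X=1, Y=3, Z=1) weight 1/70
Group by Z:
  weight(Z=0) = 13/70
  weight(Z=1) = 1/70
Total weight = 13/70 + 1/70 = 1/5
P(Z=0 | obs) = 13/70 / 1/5 = 13/14
P(Z=1 | obs) = 1/70 / 1/5 = 1/14

P(Z = 1 | obs) = 1/14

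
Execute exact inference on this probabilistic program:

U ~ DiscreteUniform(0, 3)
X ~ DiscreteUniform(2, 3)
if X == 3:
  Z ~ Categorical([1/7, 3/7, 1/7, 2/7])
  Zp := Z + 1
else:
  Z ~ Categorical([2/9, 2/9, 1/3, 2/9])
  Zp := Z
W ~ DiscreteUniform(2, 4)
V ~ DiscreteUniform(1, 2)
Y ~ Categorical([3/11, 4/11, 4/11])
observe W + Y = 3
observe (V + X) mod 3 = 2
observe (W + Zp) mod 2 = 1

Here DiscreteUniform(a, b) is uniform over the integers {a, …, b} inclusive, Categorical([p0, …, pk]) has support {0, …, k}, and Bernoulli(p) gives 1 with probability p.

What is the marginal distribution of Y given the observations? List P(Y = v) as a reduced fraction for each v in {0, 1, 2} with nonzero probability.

Enumerate traces; 16 have nonzero weight after conditioning:
  (U=0, X=3, Z=0, W=2, V=2, Y=1) weight 1/924
  (U=0, X=3, Z=1, W=3, V=2, Y=0) weight 3/1232
  (U=0, X=3, Z=2, W=2, V=2, Y=1) weight 1/924
  (U=0, X=3, Z=3, W=3, V=2, Y=0) weight 1/616
  (U=1, X=3, Z=0, W=2, V=2, Y=1) weight 1/924
  (U=1, X=3, Z=1, W=3, V=2, Y=0) weight 3/1232
  (U=1, X=3, Z=2, W=2, V=2, Y=1) weight 1/924
  (U=1, X=3, Z=3, W=3, V=2, Y=0) weight 1/616
  … 8 more
Group by Y:
  weight(Y=0) = 5/308
  weight(Y=1) = 2/231
Total weight = 5/308 + 2/231 = 23/924
P(Y=0 | obs) = 5/308 / 23/924 = 15/23
P(Y=1 | obs) = 2/231 / 23/924 = 8/23

P(Y=0) = 15/23, P(Y=1) = 8/23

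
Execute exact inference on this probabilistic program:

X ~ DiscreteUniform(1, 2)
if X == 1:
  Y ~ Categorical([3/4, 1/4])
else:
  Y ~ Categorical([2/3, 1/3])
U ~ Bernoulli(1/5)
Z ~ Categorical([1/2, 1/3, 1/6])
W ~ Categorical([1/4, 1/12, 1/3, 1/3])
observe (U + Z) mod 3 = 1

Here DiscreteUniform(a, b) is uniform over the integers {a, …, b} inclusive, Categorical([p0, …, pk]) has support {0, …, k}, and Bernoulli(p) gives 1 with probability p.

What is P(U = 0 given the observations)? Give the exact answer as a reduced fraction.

P(U = 0 | obs) = 8/11

Enumerate traces; 32 have nonzero weight after conditioning:
  (X=1, Y=0, U=0, Z=1, W=0) weight 1/40
  (X=1, Y=0, U=0, Z=1, W=1) weight 1/120
  (X=1, Y=0, U=0, Z=1, W=2) weight 1/30
  (X=1, Y=0, U=0, Z=1, W=3) weight 1/30
  (X=1, Y=0, U=1, Z=0, W=0) weight 3/320
  (X=1, Y=0, U=1, Z=0, W=1) weight 1/320
  (X=1, Y=0, U=1, Z=0, W=2) weight 1/80
  (X=1, Y=0, U=1, Z=0, W=3) weight 1/80
  … 24 more
Group by U:
  weight(U=0) = 4/15
  weight(U=1) = 1/10
Total weight = 4/15 + 1/10 = 11/30
P(U=0 | obs) = 4/15 / 11/30 = 8/11
P(U=1 | obs) = 1/10 / 11/30 = 3/11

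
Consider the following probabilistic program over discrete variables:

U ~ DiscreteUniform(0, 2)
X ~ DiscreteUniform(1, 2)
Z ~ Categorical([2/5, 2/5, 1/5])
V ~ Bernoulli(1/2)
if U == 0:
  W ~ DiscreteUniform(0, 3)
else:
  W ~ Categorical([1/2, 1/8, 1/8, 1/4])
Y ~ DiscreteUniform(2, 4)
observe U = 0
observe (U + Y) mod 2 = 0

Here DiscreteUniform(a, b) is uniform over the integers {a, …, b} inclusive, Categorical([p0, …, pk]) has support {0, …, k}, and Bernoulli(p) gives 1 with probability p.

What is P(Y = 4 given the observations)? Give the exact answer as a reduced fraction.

P(Y = 4 | obs) = 1/2

Enumerate traces; 96 have nonzero weight after conditioning:
  (U=0, X=1, Z=0, V=0, W=0, Y=2) weight 1/360
  (U=0, X=1, Z=0, V=0, W=0, Y=4) weight 1/360
  (U=0, X=1, Z=0, V=0, W=1, Y=2) weight 1/360
  (U=0, X=1, Z=0, V=0, W=1, Y=4) weight 1/360
  (U=0, X=1, Z=0, V=0, W=2, Y=2) weight 1/360
  (U=0, X=1, Z=0, V=0, W=2, Y=4) weight 1/360
  (U=0, X=1, Z=0, V=0, W=3, Y=2) weight 1/360
  (U=0, X=1, Z=0, V=0, W=3, Y=4) weight 1/360
  … 88 more
Group by Y:
  weight(Y=2) = 1/9
  weight(Y=4) = 1/9
Total weight = 1/9 + 1/9 = 2/9
P(Y=2 | obs) = 1/9 / 2/9 = 1/2
P(Y=4 | obs) = 1/9 / 2/9 = 1/2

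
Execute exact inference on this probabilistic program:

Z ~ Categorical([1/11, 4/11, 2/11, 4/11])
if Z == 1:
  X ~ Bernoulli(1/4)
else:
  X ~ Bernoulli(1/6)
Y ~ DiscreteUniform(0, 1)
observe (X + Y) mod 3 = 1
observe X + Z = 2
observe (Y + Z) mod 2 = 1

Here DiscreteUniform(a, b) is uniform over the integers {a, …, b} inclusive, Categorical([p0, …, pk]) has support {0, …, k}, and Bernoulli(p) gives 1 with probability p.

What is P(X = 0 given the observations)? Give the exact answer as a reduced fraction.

P(X = 0 | obs) = 5/8

Enumerate traces; 2 have nonzero weight after conditioning:
  (Z=1, X=1, Y=0) weight 1/22
  (Z=2, X=0, Y=1) weight 5/66
Group by X:
  weight(X=0) = 5/66
  weight(X=1) = 1/22
Total weight = 5/66 + 1/22 = 4/33
P(X=0 | obs) = 5/66 / 4/33 = 5/8
P(X=1 | obs) = 1/22 / 4/33 = 3/8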